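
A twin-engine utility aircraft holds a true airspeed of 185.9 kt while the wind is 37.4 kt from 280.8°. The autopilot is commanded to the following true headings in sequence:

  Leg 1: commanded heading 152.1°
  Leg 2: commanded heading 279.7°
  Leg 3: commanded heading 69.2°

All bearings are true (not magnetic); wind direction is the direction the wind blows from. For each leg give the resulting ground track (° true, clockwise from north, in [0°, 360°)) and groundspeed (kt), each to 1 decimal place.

Leg 1: track=144.2°, groundspeed=211.3 kt
Leg 2: track=279.4°, groundspeed=148.5 kt
Leg 3: track=74.3°, groundspeed=218.6 kt

Leg 1: heading 152.1°; drift -7.9° → track 144.2°, groundspeed 211.3 kt
Leg 2: heading 279.7°; drift -0.3° → track 279.4°, groundspeed 148.5 kt
Leg 3: heading 69.2°; drift +5.1° → track 74.3°, groundspeed 218.6 kt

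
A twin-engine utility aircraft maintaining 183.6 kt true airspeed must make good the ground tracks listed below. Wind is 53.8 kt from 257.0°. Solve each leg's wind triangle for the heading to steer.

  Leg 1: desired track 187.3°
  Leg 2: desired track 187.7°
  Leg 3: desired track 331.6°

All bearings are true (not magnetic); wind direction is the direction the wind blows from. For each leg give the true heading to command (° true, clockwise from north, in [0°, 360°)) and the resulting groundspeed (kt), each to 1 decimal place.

Leg 1: heading=203.3°, groundspeed=157.9 kt
Leg 2: heading=203.6°, groundspeed=157.6 kt
Leg 3: heading=315.2°, groundspeed=161.8 kt

Leg 1: desired track 187.3°; wind correction +16.0° → command heading 203.3°, groundspeed 157.9 kt
Leg 2: desired track 187.7°; wind correction +15.9° → command heading 203.6°, groundspeed 157.6 kt
Leg 3: desired track 331.6°; wind correction -16.4° → command heading 315.2°, groundspeed 161.8 kt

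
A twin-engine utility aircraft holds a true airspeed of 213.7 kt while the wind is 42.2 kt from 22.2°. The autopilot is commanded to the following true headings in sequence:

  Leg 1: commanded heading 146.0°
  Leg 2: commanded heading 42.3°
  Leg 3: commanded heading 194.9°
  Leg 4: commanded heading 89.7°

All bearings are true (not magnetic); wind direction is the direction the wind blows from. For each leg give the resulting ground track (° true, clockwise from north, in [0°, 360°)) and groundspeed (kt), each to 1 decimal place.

Leg 1: heading 146.0°; drift +8.4° → track 154.4°, groundspeed 239.8 kt
Leg 2: heading 42.3°; drift +4.8° → track 47.1°, groundspeed 174.7 kt
Leg 3: heading 194.9°; drift +1.2° → track 196.1°, groundspeed 255.6 kt
Leg 4: heading 89.7°; drift +11.2° → track 100.9°, groundspeed 201.4 kt

Leg 1: track=154.4°, groundspeed=239.8 kt
Leg 2: track=47.1°, groundspeed=174.7 kt
Leg 3: track=196.1°, groundspeed=255.6 kt
Leg 4: track=100.9°, groundspeed=201.4 kt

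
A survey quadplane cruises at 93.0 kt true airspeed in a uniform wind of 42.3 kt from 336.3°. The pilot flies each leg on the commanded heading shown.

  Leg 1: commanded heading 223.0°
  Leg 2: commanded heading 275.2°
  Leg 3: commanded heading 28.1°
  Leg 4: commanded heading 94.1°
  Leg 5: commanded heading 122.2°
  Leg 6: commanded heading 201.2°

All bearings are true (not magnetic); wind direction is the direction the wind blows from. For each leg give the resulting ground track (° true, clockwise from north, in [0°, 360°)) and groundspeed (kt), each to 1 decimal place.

Leg 1: track=203.5°, groundspeed=116.4 kt
Leg 2: track=248.2°, groundspeed=81.5 kt
Leg 3: track=54.5°, groundspeed=74.7 kt
Leg 4: track=112.5°, groundspeed=118.8 kt
Leg 5: track=132.7°, groundspeed=130.2 kt
Leg 6: track=187.6°, groundspeed=126.5 kt

Leg 1: heading 223.0°; drift -19.5° → track 203.5°, groundspeed 116.4 kt
Leg 2: heading 275.2°; drift -27.0° → track 248.2°, groundspeed 81.5 kt
Leg 3: heading 28.1°; drift +26.4° → track 54.5°, groundspeed 74.7 kt
Leg 4: heading 94.1°; drift +18.4° → track 112.5°, groundspeed 118.8 kt
Leg 5: heading 122.2°; drift +10.5° → track 132.7°, groundspeed 130.2 kt
Leg 6: heading 201.2°; drift -13.6° → track 187.6°, groundspeed 126.5 kt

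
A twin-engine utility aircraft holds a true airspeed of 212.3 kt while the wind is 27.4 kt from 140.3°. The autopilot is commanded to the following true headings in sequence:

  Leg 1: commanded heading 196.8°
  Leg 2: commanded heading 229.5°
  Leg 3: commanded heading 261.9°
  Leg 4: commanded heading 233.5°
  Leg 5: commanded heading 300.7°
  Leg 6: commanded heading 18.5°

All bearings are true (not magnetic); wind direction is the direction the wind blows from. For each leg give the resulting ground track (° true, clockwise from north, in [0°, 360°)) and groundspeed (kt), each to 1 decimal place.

Leg 1: track=203.4°, groundspeed=198.5 kt
Leg 2: track=236.9°, groundspeed=213.7 kt
Leg 3: track=267.8°, groundspeed=227.9 kt
Leg 4: track=240.8°, groundspeed=215.6 kt
Leg 5: track=302.9°, groundspeed=238.3 kt
Leg 6: track=12.6°, groundspeed=227.9 kt

Leg 1: heading 196.8°; drift +6.6° → track 203.4°, groundspeed 198.5 kt
Leg 2: heading 229.5°; drift +7.4° → track 236.9°, groundspeed 213.7 kt
Leg 3: heading 261.9°; drift +5.9° → track 267.8°, groundspeed 227.9 kt
Leg 4: heading 233.5°; drift +7.3° → track 240.8°, groundspeed 215.6 kt
Leg 5: heading 300.7°; drift +2.2° → track 302.9°, groundspeed 238.3 kt
Leg 6: heading 18.5°; drift -5.9° → track 12.6°, groundspeed 227.9 kt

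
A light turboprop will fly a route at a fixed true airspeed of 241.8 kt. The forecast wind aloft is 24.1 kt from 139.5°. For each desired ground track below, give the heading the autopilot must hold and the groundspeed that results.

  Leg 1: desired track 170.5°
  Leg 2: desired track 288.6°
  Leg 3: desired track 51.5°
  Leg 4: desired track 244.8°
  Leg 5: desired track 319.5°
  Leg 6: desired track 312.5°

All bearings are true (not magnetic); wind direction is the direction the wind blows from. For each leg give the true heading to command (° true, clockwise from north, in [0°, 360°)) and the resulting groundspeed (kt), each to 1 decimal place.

Leg 1: desired track 170.5°; wind correction -2.9° → command heading 167.6°, groundspeed 220.8 kt
Leg 2: desired track 288.6°; wind correction -2.9° → command heading 285.7°, groundspeed 262.2 kt
Leg 3: desired track 51.5°; wind correction +5.7° → command heading 57.2°, groundspeed 239.8 kt
Leg 4: desired track 244.8°; wind correction -5.5° → command heading 239.3°, groundspeed 247.0 kt
Leg 5: desired track 319.5°; wind correction +0.0° → command heading 319.5°, groundspeed 265.9 kt
Leg 6: desired track 312.5°; wind correction -0.7° → command heading 311.8°, groundspeed 265.7 kt

Leg 1: heading=167.6°, groundspeed=220.8 kt
Leg 2: heading=285.7°, groundspeed=262.2 kt
Leg 3: heading=57.2°, groundspeed=239.8 kt
Leg 4: heading=239.3°, groundspeed=247.0 kt
Leg 5: heading=319.5°, groundspeed=265.9 kt
Leg 6: heading=311.8°, groundspeed=265.7 kt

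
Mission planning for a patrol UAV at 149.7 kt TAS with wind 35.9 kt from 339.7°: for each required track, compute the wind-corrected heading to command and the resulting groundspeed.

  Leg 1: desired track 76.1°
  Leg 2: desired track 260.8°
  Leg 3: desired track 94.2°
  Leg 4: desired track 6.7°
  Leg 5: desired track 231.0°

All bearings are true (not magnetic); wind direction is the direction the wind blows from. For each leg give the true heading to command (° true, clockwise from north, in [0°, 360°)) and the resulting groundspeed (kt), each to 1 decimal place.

Leg 1: heading=62.3°, groundspeed=149.4 kt
Leg 2: heading=274.4°, groundspeed=138.6 kt
Leg 3: heading=81.6°, groundspeed=161.0 kt
Leg 4: heading=0.4°, groundspeed=116.8 kt
Leg 5: heading=244.1°, groundspeed=157.3 kt

Leg 1: desired track 76.1°; wind correction -13.8° → command heading 62.3°, groundspeed 149.4 kt
Leg 2: desired track 260.8°; wind correction +13.6° → command heading 274.4°, groundspeed 138.6 kt
Leg 3: desired track 94.2°; wind correction -12.6° → command heading 81.6°, groundspeed 161.0 kt
Leg 4: desired track 6.7°; wind correction -6.3° → command heading 0.4°, groundspeed 116.8 kt
Leg 5: desired track 231.0°; wind correction +13.1° → command heading 244.1°, groundspeed 157.3 kt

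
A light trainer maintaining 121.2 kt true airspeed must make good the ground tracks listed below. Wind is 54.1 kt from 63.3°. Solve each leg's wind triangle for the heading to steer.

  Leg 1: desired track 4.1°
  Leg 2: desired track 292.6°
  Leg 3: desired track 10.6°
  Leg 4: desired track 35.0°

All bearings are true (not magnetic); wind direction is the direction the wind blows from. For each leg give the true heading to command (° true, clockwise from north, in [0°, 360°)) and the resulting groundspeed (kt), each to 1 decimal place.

Leg 1: desired track 4.1°; wind correction +22.5° → command heading 26.6°, groundspeed 84.2 kt
Leg 2: desired track 292.6°; wind correction +19.8° → command heading 312.4°, groundspeed 149.3 kt
Leg 3: desired track 10.6°; wind correction +20.8° → command heading 31.4°, groundspeed 80.5 kt
Leg 4: desired track 35.0°; wind correction +12.2° → command heading 47.2°, groundspeed 70.8 kt

Leg 1: heading=26.6°, groundspeed=84.2 kt
Leg 2: heading=312.4°, groundspeed=149.3 kt
Leg 3: heading=31.4°, groundspeed=80.5 kt
Leg 4: heading=47.2°, groundspeed=70.8 kt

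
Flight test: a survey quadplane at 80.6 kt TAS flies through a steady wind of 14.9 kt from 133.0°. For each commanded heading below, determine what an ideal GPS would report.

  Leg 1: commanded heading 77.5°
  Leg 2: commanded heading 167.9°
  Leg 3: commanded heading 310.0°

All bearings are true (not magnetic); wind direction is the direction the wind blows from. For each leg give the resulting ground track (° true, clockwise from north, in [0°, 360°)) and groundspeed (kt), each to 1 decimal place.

Leg 1: heading 77.5°; drift -9.7° → track 67.8°, groundspeed 73.2 kt
Leg 2: heading 167.9°; drift +7.1° → track 175.0°, groundspeed 68.9 kt
Leg 3: heading 310.0°; drift +0.5° → track 310.5°, groundspeed 95.5 kt

Leg 1: track=67.8°, groundspeed=73.2 kt
Leg 2: track=175.0°, groundspeed=68.9 kt
Leg 3: track=310.5°, groundspeed=95.5 kt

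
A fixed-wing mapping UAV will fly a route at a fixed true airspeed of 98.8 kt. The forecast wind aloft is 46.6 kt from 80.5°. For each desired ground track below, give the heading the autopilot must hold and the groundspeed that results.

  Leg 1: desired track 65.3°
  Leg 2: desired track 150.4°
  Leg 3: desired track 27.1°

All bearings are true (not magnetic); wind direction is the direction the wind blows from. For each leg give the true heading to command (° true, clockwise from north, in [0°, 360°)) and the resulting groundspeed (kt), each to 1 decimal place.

Leg 1: heading=72.4°, groundspeed=53.1 kt
Leg 2: heading=124.1°, groundspeed=72.6 kt
Leg 3: heading=49.4°, groundspeed=63.7 kt

Leg 1: desired track 65.3°; wind correction +7.1° → command heading 72.4°, groundspeed 53.1 kt
Leg 2: desired track 150.4°; wind correction -26.3° → command heading 124.1°, groundspeed 72.6 kt
Leg 3: desired track 27.1°; wind correction +22.3° → command heading 49.4°, groundspeed 63.7 kt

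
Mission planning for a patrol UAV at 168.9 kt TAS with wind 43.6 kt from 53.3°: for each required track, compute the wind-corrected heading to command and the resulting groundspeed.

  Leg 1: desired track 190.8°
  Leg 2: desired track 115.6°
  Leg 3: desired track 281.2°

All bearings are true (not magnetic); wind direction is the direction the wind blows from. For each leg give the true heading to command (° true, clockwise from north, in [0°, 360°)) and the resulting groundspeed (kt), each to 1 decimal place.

Leg 1: desired track 190.8°; wind correction -10.0° → command heading 180.8°, groundspeed 198.5 kt
Leg 2: desired track 115.6°; wind correction -13.2° → command heading 102.4°, groundspeed 144.2 kt
Leg 3: desired track 281.2°; wind correction +11.0° → command heading 292.2°, groundspeed 195.0 kt

Leg 1: heading=180.8°, groundspeed=198.5 kt
Leg 2: heading=102.4°, groundspeed=144.2 kt
Leg 3: heading=292.2°, groundspeed=195.0 kt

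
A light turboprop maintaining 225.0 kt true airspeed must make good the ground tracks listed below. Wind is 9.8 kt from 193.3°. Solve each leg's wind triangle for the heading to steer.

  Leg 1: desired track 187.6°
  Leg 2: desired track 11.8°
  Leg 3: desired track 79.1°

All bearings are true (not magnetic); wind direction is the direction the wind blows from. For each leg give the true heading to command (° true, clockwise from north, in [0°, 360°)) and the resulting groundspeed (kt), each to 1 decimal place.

Leg 1: heading=187.8°, groundspeed=215.2 kt
Leg 2: heading=11.7°, groundspeed=234.8 kt
Leg 3: heading=81.4°, groundspeed=228.8 kt

Leg 1: desired track 187.6°; wind correction +0.2° → command heading 187.8°, groundspeed 215.2 kt
Leg 2: desired track 11.8°; wind correction -0.1° → command heading 11.7°, groundspeed 234.8 kt
Leg 3: desired track 79.1°; wind correction +2.3° → command heading 81.4°, groundspeed 228.8 kt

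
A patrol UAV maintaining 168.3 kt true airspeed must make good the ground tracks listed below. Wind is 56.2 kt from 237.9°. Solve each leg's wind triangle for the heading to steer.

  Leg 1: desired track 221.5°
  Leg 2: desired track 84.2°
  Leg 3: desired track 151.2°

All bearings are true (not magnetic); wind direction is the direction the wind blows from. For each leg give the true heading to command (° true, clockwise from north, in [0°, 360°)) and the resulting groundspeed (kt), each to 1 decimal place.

Leg 1: desired track 221.5°; wind correction +5.4° → command heading 226.9°, groundspeed 113.6 kt
Leg 2: desired track 84.2°; wind correction +8.5° → command heading 92.7°, groundspeed 216.8 kt
Leg 3: desired track 151.2°; wind correction +19.5° → command heading 170.7°, groundspeed 155.4 kt

Leg 1: heading=226.9°, groundspeed=113.6 kt
Leg 2: heading=92.7°, groundspeed=216.8 kt
Leg 3: heading=170.7°, groundspeed=155.4 kt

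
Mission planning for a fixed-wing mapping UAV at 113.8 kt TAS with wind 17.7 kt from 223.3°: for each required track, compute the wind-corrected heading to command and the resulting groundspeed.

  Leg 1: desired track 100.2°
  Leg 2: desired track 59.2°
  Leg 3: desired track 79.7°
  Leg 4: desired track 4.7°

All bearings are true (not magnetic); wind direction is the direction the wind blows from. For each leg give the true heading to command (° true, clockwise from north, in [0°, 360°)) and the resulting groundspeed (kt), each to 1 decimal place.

Leg 1: desired track 100.2°; wind correction +7.5° → command heading 107.7°, groundspeed 122.5 kt
Leg 2: desired track 59.2°; wind correction +2.4° → command heading 61.6°, groundspeed 130.7 kt
Leg 3: desired track 79.7°; wind correction +5.3° → command heading 85.0°, groundspeed 127.6 kt
Leg 4: desired track 4.7°; wind correction -5.6° → command heading 359.1°, groundspeed 127.1 kt

Leg 1: heading=107.7°, groundspeed=122.5 kt
Leg 2: heading=61.6°, groundspeed=130.7 kt
Leg 3: heading=85.0°, groundspeed=127.6 kt
Leg 4: heading=359.1°, groundspeed=127.1 kt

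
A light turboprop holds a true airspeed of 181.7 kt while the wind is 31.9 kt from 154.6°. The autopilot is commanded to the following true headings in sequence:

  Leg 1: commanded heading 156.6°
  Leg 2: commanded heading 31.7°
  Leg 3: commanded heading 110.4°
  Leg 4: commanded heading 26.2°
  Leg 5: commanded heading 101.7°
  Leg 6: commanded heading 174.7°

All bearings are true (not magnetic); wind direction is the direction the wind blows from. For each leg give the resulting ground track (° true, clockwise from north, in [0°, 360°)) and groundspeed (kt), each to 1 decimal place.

Leg 1: track=157.0°, groundspeed=149.8 kt
Leg 2: track=24.0°, groundspeed=200.8 kt
Leg 3: track=102.4°, groundspeed=160.4 kt
Leg 4: track=19.1°, groundspeed=203.1 kt
Leg 5: track=92.8°, groundspeed=164.4 kt
Leg 6: track=178.8°, groundspeed=152.1 kt

Leg 1: heading 156.6°; drift +0.4° → track 157.0°, groundspeed 149.8 kt
Leg 2: heading 31.7°; drift -7.7° → track 24.0°, groundspeed 200.8 kt
Leg 3: heading 110.4°; drift -8.0° → track 102.4°, groundspeed 160.4 kt
Leg 4: heading 26.2°; drift -7.1° → track 19.1°, groundspeed 203.1 kt
Leg 5: heading 101.7°; drift -8.9° → track 92.8°, groundspeed 164.4 kt
Leg 6: heading 174.7°; drift +4.1° → track 178.8°, groundspeed 152.1 kt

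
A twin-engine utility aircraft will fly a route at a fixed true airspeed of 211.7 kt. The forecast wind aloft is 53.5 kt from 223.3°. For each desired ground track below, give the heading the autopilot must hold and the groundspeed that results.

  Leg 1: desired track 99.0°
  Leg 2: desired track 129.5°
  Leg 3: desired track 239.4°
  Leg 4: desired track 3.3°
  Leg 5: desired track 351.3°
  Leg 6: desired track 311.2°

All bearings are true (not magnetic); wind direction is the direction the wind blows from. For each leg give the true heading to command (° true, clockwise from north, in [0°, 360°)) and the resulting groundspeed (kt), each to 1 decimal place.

Leg 1: heading=111.1°, groundspeed=237.2 kt
Leg 2: heading=144.1°, groundspeed=208.4 kt
Leg 3: heading=235.4°, groundspeed=159.8 kt
Leg 4: heading=354.0°, groundspeed=249.9 kt
Leg 5: heading=339.8°, groundspeed=240.4 kt
Leg 6: heading=296.6°, groundspeed=202.9 kt

Leg 1: desired track 99.0°; wind correction +12.1° → command heading 111.1°, groundspeed 237.2 kt
Leg 2: desired track 129.5°; wind correction +14.6° → command heading 144.1°, groundspeed 208.4 kt
Leg 3: desired track 239.4°; wind correction -4.0° → command heading 235.4°, groundspeed 159.8 kt
Leg 4: desired track 3.3°; wind correction -9.3° → command heading 354.0°, groundspeed 249.9 kt
Leg 5: desired track 351.3°; wind correction -11.5° → command heading 339.8°, groundspeed 240.4 kt
Leg 6: desired track 311.2°; wind correction -14.6° → command heading 296.6°, groundspeed 202.9 kt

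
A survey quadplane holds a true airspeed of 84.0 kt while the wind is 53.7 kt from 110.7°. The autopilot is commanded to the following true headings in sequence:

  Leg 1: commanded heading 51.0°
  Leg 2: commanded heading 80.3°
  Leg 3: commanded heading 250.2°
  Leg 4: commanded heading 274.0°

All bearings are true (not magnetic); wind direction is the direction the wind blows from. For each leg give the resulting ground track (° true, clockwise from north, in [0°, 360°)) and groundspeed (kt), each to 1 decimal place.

Leg 1: heading 51.0°; drift -39.2° → track 11.8°, groundspeed 73.4 kt
Leg 2: heading 80.3°; drift -35.8° → track 44.5°, groundspeed 46.5 kt
Leg 3: heading 250.2°; drift +15.6° → track 265.8°, groundspeed 129.6 kt
Leg 4: heading 274.0°; drift +6.5° → track 280.5°, groundspeed 136.3 kt

Leg 1: track=11.8°, groundspeed=73.4 kt
Leg 2: track=44.5°, groundspeed=46.5 kt
Leg 3: track=265.8°, groundspeed=129.6 kt
Leg 4: track=280.5°, groundspeed=136.3 kt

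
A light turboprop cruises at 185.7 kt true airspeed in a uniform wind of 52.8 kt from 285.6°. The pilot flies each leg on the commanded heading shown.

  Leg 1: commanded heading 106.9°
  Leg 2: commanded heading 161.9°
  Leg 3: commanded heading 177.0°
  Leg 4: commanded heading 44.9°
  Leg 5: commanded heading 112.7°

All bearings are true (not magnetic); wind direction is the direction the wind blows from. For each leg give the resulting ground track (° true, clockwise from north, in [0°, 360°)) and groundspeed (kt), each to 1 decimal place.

Leg 1: track=106.6°, groundspeed=238.5 kt
Leg 2: track=150.4°, groundspeed=219.4 kt
Leg 3: track=163.1°, groundspeed=208.6 kt
Leg 4: track=57.2°, groundspeed=216.5 kt
Leg 5: track=111.1°, groundspeed=238.2 kt

Leg 1: heading 106.9°; drift -0.3° → track 106.6°, groundspeed 238.5 kt
Leg 2: heading 161.9°; drift -11.5° → track 150.4°, groundspeed 219.4 kt
Leg 3: heading 177.0°; drift -13.9° → track 163.1°, groundspeed 208.6 kt
Leg 4: heading 44.9°; drift +12.3° → track 57.2°, groundspeed 216.5 kt
Leg 5: heading 112.7°; drift -1.6° → track 111.1°, groundspeed 238.2 kt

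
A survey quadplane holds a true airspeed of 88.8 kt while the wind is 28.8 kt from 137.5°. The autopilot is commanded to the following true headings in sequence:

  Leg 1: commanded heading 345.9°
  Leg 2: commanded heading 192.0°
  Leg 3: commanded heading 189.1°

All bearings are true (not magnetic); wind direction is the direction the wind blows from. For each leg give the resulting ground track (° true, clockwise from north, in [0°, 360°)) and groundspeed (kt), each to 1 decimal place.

Leg 1: heading 345.9°; drift -6.8° → track 339.1°, groundspeed 115.0 kt
Leg 2: heading 192.0°; drift +18.0° → track 210.0°, groundspeed 75.8 kt
Leg 3: heading 189.1°; drift +17.7° → track 206.8°, groundspeed 74.4 kt

Leg 1: track=339.1°, groundspeed=115.0 kt
Leg 2: track=210.0°, groundspeed=75.8 kt
Leg 3: track=206.8°, groundspeed=74.4 kt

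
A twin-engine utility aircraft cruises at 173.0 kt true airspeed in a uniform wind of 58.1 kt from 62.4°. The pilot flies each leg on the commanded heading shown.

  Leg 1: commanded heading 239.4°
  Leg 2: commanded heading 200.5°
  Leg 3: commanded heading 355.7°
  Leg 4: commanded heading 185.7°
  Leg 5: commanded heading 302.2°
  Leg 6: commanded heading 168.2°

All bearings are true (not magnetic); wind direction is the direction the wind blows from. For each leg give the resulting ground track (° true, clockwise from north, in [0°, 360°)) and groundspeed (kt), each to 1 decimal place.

Leg 1: heading 239.4°; drift +0.8° → track 240.2°, groundspeed 231.0 kt
Leg 2: heading 200.5°; drift +10.2° → track 210.7°, groundspeed 219.7 kt
Leg 3: heading 355.7°; drift -19.6° → track 336.1°, groundspeed 159.2 kt
Leg 4: heading 185.7°; drift +13.3° → track 199.0°, groundspeed 210.6 kt
Leg 5: heading 302.2°; drift -13.9° → track 288.3°, groundspeed 208.4 kt
Leg 6: heading 168.2°; drift +16.5° → track 184.7°, groundspeed 196.9 kt

Leg 1: track=240.2°, groundspeed=231.0 kt
Leg 2: track=210.7°, groundspeed=219.7 kt
Leg 3: track=336.1°, groundspeed=159.2 kt
Leg 4: track=199.0°, groundspeed=210.6 kt
Leg 5: track=288.3°, groundspeed=208.4 kt
Leg 6: track=184.7°, groundspeed=196.9 kt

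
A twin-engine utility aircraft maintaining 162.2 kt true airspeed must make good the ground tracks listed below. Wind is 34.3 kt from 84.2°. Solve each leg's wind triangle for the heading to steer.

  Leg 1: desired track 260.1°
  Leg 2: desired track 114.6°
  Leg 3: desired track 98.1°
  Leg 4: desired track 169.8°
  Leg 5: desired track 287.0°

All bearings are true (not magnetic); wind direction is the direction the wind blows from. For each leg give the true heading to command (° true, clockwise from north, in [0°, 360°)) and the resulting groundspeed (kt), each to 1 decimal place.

Leg 1: heading=259.2°, groundspeed=196.4 kt
Leg 2: heading=108.5°, groundspeed=131.7 kt
Leg 3: heading=95.2°, groundspeed=128.7 kt
Leg 4: heading=157.6°, groundspeed=155.9 kt
Leg 5: heading=291.7°, groundspeed=193.3 kt

Leg 1: desired track 260.1°; wind correction -0.9° → command heading 259.2°, groundspeed 196.4 kt
Leg 2: desired track 114.6°; wind correction -6.1° → command heading 108.5°, groundspeed 131.7 kt
Leg 3: desired track 98.1°; wind correction -2.9° → command heading 95.2°, groundspeed 128.7 kt
Leg 4: desired track 169.8°; wind correction -12.2° → command heading 157.6°, groundspeed 155.9 kt
Leg 5: desired track 287.0°; wind correction +4.7° → command heading 291.7°, groundspeed 193.3 kt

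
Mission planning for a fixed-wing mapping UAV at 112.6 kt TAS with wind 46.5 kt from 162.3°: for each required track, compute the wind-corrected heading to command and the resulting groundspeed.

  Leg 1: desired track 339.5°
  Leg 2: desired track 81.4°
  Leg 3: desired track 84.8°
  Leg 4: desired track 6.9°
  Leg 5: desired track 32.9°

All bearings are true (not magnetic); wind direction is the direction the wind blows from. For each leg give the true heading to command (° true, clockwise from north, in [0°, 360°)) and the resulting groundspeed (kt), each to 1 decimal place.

Leg 1: heading=338.3°, groundspeed=159.0 kt
Leg 2: heading=105.5°, groundspeed=95.5 kt
Leg 3: heading=108.6°, groundspeed=93.0 kt
Leg 4: heading=16.8°, groundspeed=153.2 kt
Leg 5: heading=51.5°, groundspeed=136.2 kt

Leg 1: desired track 339.5°; wind correction -1.2° → command heading 338.3°, groundspeed 159.0 kt
Leg 2: desired track 81.4°; wind correction +24.1° → command heading 105.5°, groundspeed 95.5 kt
Leg 3: desired track 84.8°; wind correction +23.8° → command heading 108.6°, groundspeed 93.0 kt
Leg 4: desired track 6.9°; wind correction +9.9° → command heading 16.8°, groundspeed 153.2 kt
Leg 5: desired track 32.9°; wind correction +18.6° → command heading 51.5°, groundspeed 136.2 kt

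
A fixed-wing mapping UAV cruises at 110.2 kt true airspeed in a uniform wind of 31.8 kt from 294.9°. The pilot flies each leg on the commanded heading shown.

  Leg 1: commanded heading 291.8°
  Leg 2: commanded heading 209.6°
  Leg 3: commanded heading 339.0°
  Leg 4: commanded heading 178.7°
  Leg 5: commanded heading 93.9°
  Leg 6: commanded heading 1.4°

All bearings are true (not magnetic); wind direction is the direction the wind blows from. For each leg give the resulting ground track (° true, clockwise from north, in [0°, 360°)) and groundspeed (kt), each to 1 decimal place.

Leg 1: track=290.5°, groundspeed=78.5 kt
Leg 2: track=193.2°, groundspeed=112.2 kt
Leg 3: track=353.2°, groundspeed=90.1 kt
Leg 4: track=165.8°, groundspeed=127.5 kt
Leg 5: track=98.6°, groundspeed=140.4 kt
Leg 6: track=18.0°, groundspeed=101.8 kt

Leg 1: heading 291.8°; drift -1.3° → track 290.5°, groundspeed 78.5 kt
Leg 2: heading 209.6°; drift -16.4° → track 193.2°, groundspeed 112.2 kt
Leg 3: heading 339.0°; drift +14.2° → track 353.2°, groundspeed 90.1 kt
Leg 4: heading 178.7°; drift -12.9° → track 165.8°, groundspeed 127.5 kt
Leg 5: heading 93.9°; drift +4.7° → track 98.6°, groundspeed 140.4 kt
Leg 6: heading 1.4°; drift +16.6° → track 18.0°, groundspeed 101.8 kt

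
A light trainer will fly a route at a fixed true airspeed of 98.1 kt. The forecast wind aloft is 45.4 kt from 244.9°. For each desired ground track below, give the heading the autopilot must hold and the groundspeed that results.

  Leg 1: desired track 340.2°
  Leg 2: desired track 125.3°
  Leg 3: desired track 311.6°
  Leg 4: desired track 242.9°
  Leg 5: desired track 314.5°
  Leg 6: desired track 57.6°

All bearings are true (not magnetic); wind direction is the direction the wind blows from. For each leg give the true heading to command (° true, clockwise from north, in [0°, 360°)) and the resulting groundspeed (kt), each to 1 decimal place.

Leg 1: heading=312.8°, groundspeed=91.3 kt
Leg 2: heading=149.0°, groundspeed=112.2 kt
Leg 3: heading=286.4°, groundspeed=70.8 kt
Leg 4: heading=243.8°, groundspeed=52.7 kt
Leg 5: heading=288.8°, groundspeed=72.6 kt
Leg 6: heading=54.2°, groundspeed=143.0 kt

Leg 1: desired track 340.2°; wind correction -27.4° → command heading 312.8°, groundspeed 91.3 kt
Leg 2: desired track 125.3°; wind correction +23.7° → command heading 149.0°, groundspeed 112.2 kt
Leg 3: desired track 311.6°; wind correction -25.2° → command heading 286.4°, groundspeed 70.8 kt
Leg 4: desired track 242.9°; wind correction +0.9° → command heading 243.8°, groundspeed 52.7 kt
Leg 5: desired track 314.5°; wind correction -25.7° → command heading 288.8°, groundspeed 72.6 kt
Leg 6: desired track 57.6°; wind correction -3.4° → command heading 54.2°, groundspeed 143.0 kt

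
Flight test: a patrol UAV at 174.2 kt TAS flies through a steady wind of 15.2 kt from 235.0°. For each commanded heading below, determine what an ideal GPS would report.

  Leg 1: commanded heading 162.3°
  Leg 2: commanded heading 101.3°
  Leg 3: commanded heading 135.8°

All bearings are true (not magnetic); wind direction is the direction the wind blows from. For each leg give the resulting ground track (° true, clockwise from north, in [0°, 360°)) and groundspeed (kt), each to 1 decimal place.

Leg 1: heading 162.3°; drift -4.9° → track 157.4°, groundspeed 170.3 kt
Leg 2: heading 101.3°; drift -3.4° → track 97.9°, groundspeed 185.0 kt
Leg 3: heading 135.8°; drift -4.9° → track 130.9°, groundspeed 177.3 kt

Leg 1: track=157.4°, groundspeed=170.3 kt
Leg 2: track=97.9°, groundspeed=185.0 kt
Leg 3: track=130.9°, groundspeed=177.3 kt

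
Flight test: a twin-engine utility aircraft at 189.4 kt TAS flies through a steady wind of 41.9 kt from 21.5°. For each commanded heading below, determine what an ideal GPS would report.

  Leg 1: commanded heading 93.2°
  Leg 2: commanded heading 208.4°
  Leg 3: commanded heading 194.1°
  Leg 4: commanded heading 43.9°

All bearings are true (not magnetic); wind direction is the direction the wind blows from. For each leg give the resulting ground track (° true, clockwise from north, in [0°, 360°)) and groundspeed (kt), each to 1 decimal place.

Leg 1: track=105.9°, groundspeed=180.7 kt
Leg 2: track=207.2°, groundspeed=231.1 kt
Leg 3: track=195.4°, groundspeed=231.0 kt
Leg 4: track=49.9°, groundspeed=151.5 kt

Leg 1: heading 93.2°; drift +12.7° → track 105.9°, groundspeed 180.7 kt
Leg 2: heading 208.4°; drift -1.2° → track 207.2°, groundspeed 231.1 kt
Leg 3: heading 194.1°; drift +1.3° → track 195.4°, groundspeed 231.0 kt
Leg 4: heading 43.9°; drift +6.0° → track 49.9°, groundspeed 151.5 kt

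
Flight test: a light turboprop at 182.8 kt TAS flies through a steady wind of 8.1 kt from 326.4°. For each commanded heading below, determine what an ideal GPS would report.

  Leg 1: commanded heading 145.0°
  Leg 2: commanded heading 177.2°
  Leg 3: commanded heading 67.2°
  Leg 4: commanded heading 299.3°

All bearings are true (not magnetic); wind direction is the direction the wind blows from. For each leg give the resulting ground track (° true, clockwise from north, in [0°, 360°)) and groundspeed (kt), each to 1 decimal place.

Leg 1: heading 145.0°; drift +0.1° → track 145.1°, groundspeed 190.9 kt
Leg 2: heading 177.2°; drift -1.3° → track 175.9°, groundspeed 189.8 kt
Leg 3: heading 67.2°; drift +2.5° → track 69.7°, groundspeed 184.5 kt
Leg 4: heading 299.3°; drift -1.2° → track 298.1°, groundspeed 175.6 kt

Leg 1: track=145.1°, groundspeed=190.9 kt
Leg 2: track=175.9°, groundspeed=189.8 kt
Leg 3: track=69.7°, groundspeed=184.5 kt
Leg 4: track=298.1°, groundspeed=175.6 kt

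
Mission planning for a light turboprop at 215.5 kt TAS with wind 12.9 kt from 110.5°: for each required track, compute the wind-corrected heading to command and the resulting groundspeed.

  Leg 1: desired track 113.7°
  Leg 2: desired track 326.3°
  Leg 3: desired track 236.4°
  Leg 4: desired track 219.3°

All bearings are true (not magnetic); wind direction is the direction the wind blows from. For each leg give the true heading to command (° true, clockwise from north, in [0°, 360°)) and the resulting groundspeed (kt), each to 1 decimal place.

Leg 1: desired track 113.7°; wind correction -0.2° → command heading 113.5°, groundspeed 202.6 kt
Leg 2: desired track 326.3°; wind correction +2.0° → command heading 328.3°, groundspeed 225.8 kt
Leg 3: desired track 236.4°; wind correction -2.8° → command heading 233.6°, groundspeed 222.8 kt
Leg 4: desired track 219.3°; wind correction -3.2° → command heading 216.1°, groundspeed 219.3 kt

Leg 1: heading=113.5°, groundspeed=202.6 kt
Leg 2: heading=328.3°, groundspeed=225.8 kt
Leg 3: heading=233.6°, groundspeed=222.8 kt
Leg 4: heading=216.1°, groundspeed=219.3 kt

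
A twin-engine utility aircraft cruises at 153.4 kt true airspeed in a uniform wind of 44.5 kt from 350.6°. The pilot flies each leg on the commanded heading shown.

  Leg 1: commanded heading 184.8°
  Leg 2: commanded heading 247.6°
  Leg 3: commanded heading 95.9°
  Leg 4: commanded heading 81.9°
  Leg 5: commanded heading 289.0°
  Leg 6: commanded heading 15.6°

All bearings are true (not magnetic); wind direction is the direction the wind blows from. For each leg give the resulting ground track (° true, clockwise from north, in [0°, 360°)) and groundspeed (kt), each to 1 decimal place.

Leg 1: track=181.6°, groundspeed=196.8 kt
Leg 2: track=232.7°, groundspeed=169.1 kt
Leg 3: track=110.5°, groundspeed=170.6 kt
Leg 4: track=98.0°, groundspeed=160.7 kt
Leg 5: track=272.5°, groundspeed=137.9 kt
Leg 6: track=25.0°, groundspeed=114.6 kt

Leg 1: heading 184.8°; drift -3.2° → track 181.6°, groundspeed 196.8 kt
Leg 2: heading 247.6°; drift -14.9° → track 232.7°, groundspeed 169.1 kt
Leg 3: heading 95.9°; drift +14.6° → track 110.5°, groundspeed 170.6 kt
Leg 4: heading 81.9°; drift +16.1° → track 98.0°, groundspeed 160.7 kt
Leg 5: heading 289.0°; drift -16.5° → track 272.5°, groundspeed 137.9 kt
Leg 6: heading 15.6°; drift +9.4° → track 25.0°, groundspeed 114.6 kt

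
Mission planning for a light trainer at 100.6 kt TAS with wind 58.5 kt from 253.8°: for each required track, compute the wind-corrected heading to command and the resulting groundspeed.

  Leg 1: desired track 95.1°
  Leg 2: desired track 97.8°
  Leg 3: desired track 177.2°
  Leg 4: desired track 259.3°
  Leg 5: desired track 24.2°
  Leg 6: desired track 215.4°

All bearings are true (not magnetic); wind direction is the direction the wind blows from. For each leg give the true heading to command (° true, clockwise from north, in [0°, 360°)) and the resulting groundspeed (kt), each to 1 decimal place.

Leg 1: heading=107.3°, groundspeed=152.8 kt
Leg 2: heading=111.5°, groundspeed=151.2 kt
Leg 3: heading=211.6°, groundspeed=69.4 kt
Leg 4: heading=256.1°, groundspeed=42.2 kt
Leg 5: heading=357.9°, groundspeed=128.1 kt
Leg 6: heading=236.6°, groundspeed=48.0 kt

Leg 1: desired track 95.1°; wind correction +12.2° → command heading 107.3°, groundspeed 152.8 kt
Leg 2: desired track 97.8°; wind correction +13.7° → command heading 111.5°, groundspeed 151.2 kt
Leg 3: desired track 177.2°; wind correction +34.4° → command heading 211.6°, groundspeed 69.4 kt
Leg 4: desired track 259.3°; wind correction -3.2° → command heading 256.1°, groundspeed 42.2 kt
Leg 5: desired track 24.2°; wind correction -26.3° → command heading 357.9°, groundspeed 128.1 kt
Leg 6: desired track 215.4°; wind correction +21.2° → command heading 236.6°, groundspeed 48.0 kt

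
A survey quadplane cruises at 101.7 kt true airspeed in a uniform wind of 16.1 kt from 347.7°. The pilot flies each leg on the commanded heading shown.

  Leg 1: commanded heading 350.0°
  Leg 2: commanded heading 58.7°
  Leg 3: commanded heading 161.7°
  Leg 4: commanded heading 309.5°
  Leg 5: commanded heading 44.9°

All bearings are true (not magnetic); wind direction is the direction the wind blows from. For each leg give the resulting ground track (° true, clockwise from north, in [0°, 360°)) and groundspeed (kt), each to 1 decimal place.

Leg 1: track=350.4°, groundspeed=85.6 kt
Leg 2: track=67.7°, groundspeed=97.7 kt
Leg 3: track=162.5°, groundspeed=117.7 kt
Leg 4: track=303.1°, groundspeed=89.6 kt
Leg 5: track=53.2°, groundspeed=94.0 kt

Leg 1: heading 350.0°; drift +0.4° → track 350.4°, groundspeed 85.6 kt
Leg 2: heading 58.7°; drift +9.0° → track 67.7°, groundspeed 97.7 kt
Leg 3: heading 161.7°; drift +0.8° → track 162.5°, groundspeed 117.7 kt
Leg 4: heading 309.5°; drift -6.4° → track 303.1°, groundspeed 89.6 kt
Leg 5: heading 44.9°; drift +8.3° → track 53.2°, groundspeed 94.0 kt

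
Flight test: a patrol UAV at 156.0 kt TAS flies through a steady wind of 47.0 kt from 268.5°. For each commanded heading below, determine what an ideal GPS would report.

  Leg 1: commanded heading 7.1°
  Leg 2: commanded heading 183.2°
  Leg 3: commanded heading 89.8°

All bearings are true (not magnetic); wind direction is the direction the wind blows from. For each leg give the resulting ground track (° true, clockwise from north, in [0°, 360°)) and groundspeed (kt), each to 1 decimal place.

Leg 1: heading 7.1°; drift +15.9° → track 23.0°, groundspeed 169.5 kt
Leg 2: heading 183.2°; drift -17.1° → track 166.1°, groundspeed 159.2 kt
Leg 3: heading 89.8°; drift -0.3° → track 89.5°, groundspeed 203.0 kt

Leg 1: track=23.0°, groundspeed=169.5 kt
Leg 2: track=166.1°, groundspeed=159.2 kt
Leg 3: track=89.5°, groundspeed=203.0 kt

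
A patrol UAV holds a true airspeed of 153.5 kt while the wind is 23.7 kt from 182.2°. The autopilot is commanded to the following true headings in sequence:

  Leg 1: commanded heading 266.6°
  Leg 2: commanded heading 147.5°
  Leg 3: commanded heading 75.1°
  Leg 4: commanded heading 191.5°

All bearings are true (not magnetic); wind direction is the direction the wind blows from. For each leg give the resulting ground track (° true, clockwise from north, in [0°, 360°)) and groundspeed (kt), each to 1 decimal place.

Leg 1: heading 266.6°; drift +8.9° → track 275.5°, groundspeed 153.0 kt
Leg 2: heading 147.5°; drift -5.7° → track 141.8°, groundspeed 134.7 kt
Leg 3: heading 75.1°; drift -8.0° → track 67.1°, groundspeed 162.1 kt
Leg 4: heading 191.5°; drift +1.7° → track 193.2°, groundspeed 130.2 kt

Leg 1: track=275.5°, groundspeed=153.0 kt
Leg 2: track=141.8°, groundspeed=134.7 kt
Leg 3: track=67.1°, groundspeed=162.1 kt
Leg 4: track=193.2°, groundspeed=130.2 kt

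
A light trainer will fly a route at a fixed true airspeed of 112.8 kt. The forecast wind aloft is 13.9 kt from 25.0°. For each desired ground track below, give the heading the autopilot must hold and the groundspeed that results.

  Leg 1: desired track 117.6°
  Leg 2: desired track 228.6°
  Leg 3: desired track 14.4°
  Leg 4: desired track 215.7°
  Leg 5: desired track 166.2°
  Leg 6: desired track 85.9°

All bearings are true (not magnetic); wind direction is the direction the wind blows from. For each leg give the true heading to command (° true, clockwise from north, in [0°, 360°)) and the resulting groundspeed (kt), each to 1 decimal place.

Leg 1: heading=110.5°, groundspeed=112.6 kt
Leg 2: heading=231.4°, groundspeed=125.4 kt
Leg 3: heading=15.7°, groundspeed=99.1 kt
Leg 4: heading=217.0°, groundspeed=126.4 kt
Leg 5: heading=161.8°, groundspeed=123.3 kt
Leg 6: heading=79.7°, groundspeed=105.4 kt

Leg 1: desired track 117.6°; wind correction -7.1° → command heading 110.5°, groundspeed 112.6 kt
Leg 2: desired track 228.6°; wind correction +2.8° → command heading 231.4°, groundspeed 125.4 kt
Leg 3: desired track 14.4°; wind correction +1.3° → command heading 15.7°, groundspeed 99.1 kt
Leg 4: desired track 215.7°; wind correction +1.3° → command heading 217.0°, groundspeed 126.4 kt
Leg 5: desired track 166.2°; wind correction -4.4° → command heading 161.8°, groundspeed 123.3 kt
Leg 6: desired track 85.9°; wind correction -6.2° → command heading 79.7°, groundspeed 105.4 kt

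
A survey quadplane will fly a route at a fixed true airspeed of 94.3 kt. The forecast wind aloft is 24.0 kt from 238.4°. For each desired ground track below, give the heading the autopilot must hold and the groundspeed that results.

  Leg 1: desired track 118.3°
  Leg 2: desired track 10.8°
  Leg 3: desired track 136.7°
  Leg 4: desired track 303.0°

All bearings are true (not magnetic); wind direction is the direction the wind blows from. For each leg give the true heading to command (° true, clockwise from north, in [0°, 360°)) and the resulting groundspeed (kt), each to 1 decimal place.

Leg 1: heading=131.0°, groundspeed=104.0 kt
Leg 2: heading=0.0°, groundspeed=108.8 kt
Leg 3: heading=151.1°, groundspeed=96.2 kt
Leg 4: heading=289.7°, groundspeed=81.5 kt

Leg 1: desired track 118.3°; wind correction +12.7° → command heading 131.0°, groundspeed 104.0 kt
Leg 2: desired track 10.8°; wind correction -10.8° → command heading 0.0°, groundspeed 108.8 kt
Leg 3: desired track 136.7°; wind correction +14.4° → command heading 151.1°, groundspeed 96.2 kt
Leg 4: desired track 303.0°; wind correction -13.3° → command heading 289.7°, groundspeed 81.5 kt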